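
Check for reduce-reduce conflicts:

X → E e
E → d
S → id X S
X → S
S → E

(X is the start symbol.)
No reduce-reduce conflicts

Augment with X' → X and build the canonical LR(0) collection (I0 = CLOSURE({[X' → . X]}), then GOTO on every symbol after a dot until no new states appear). It has 10 states:
  I0: { [E → . d], [S → . E], [S → . id X S], [X → . E e], [X → . S], [X' → . X] }  — shift
  I1: { [S → E .], [X → E . e] }  — shift, reduce
  I2: { [X → S .] }  — reduce
  I3: { [X' → X .] }  — accept
  I4: { [E → d .] }  — reduce
  I5: { [E → . d], [S → . E], [S → . id X S], [S → id . X S], [X → . E e], [X → . S] }  — shift
  I6: { [E → . d], [S → . E], [S → . id X S], [S → id X . S] }  — shift
  I7: { [S → E .] }  — reduce
  I8: { [S → id X S .] }  — reduce
  I9: { [X → E e .] }  — reduce

No state contains more than one complete item.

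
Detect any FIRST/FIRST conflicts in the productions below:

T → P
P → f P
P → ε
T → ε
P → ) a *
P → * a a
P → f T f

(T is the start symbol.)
Yes. T → P / T → ε on { ε }; P → f P / P → f T f on { 'f' }

A FIRST/FIRST conflict occurs when two productions N → α and N → β for the same non-terminal have FIRST(α) ∩ FIRST(β) ≠ ∅ (with ε ∈ FIRST of a nullable right-hand side, so two nullable alternatives also conflict).

FIRST sets of the non-terminals at (or reachable through a nullable prefix from) the front of some alternative:
  FIRST(P) = { ')', '*', 'f', ε }

Productions for T:
  T → P: FIRST = { ')', '*', 'f', ε }
  T → ε: FIRST = { ε }
Productions for P:
  P → f P: FIRST = { 'f' }
  P → ε: FIRST = { ε }
  P → ) a *: FIRST = { ')' }
  P → * a a: FIRST = { '*' }
  P → f T f: FIRST = { 'f' }

Conflict for T: T → P and T → ε
  Overlap: { ε }
Conflict for P: P → f P and P → f T f
  Overlap: { 'f' }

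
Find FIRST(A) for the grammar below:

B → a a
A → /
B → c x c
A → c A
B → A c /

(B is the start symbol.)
{ '/', 'c' }

To compute FIRST(A), examine every production with A on the left-hand side, reading each right-hand side left to right until a non-nullable symbol is reached.

From A → /:
  - '/' is a terminal: add '/' and stop
From A → c A:
  - c is a terminal: add 'c' and stop

Collecting: FIRST(A) = { '/', 'c' }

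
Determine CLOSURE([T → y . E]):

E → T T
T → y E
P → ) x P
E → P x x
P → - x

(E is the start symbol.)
To compute CLOSURE, for each item [A → α.Bβ] where B is a non-terminal, add [B → .γ] for all productions B → γ; repeat for the newly added items until nothing changes.

Start with: [T → y . E]
  [T → y . E] has the dot before E: add [E → . T T], [E → . P x x]
  [E → . T T] has the dot before T: add [T → . y E]
  [E → . P x x] has the dot before P: add [P → . ) x P], [P → . - x]
No further items can be added.

CLOSURE = { [E → . P x x], [E → . T T], [P → . ) x P], [P → . - x], [T → . y E], [T → y . E] }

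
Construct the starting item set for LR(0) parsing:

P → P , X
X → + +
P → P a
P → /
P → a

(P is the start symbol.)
First, augment the grammar with P' → P
I₀ = CLOSURE({ [P' → . P] }):
  [P' → . P] has the dot before P: add [P → . P , X], [P → . P a], [P → . /], [P → . a]
No further items can be added.

I₀ = { [P → . /], [P → . P , X], [P → . P a], [P → . a], [P' → . P] }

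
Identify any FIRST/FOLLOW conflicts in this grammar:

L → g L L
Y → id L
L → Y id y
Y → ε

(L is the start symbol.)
Nullable non-terminals: Y.

Y: nullable alternative(s) Y → ε; FOLLOW(Y) = { 'id' }
  Y → id L: FIRST \ {ε} = { 'id' } — overlaps FOLLOW(Y) on { 'id' }: CONFLICT
  Y → ε: FIRST \ {ε} = { } — this is the only nullable alternative, skip

L has no nullable alternative, so no FIRST/FOLLOW check is needed there.

So the grammar has 1 FIRST/FOLLOW conflict (marked CONFLICT above).

Answer: Yes. Y → id L with FOLLOW(Y) on { 'id' }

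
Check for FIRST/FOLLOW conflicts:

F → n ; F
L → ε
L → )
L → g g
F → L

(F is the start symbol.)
No FIRST/FOLLOW conflicts.

Nullable non-terminals: F, L.
FIRST sets used below: FIRST(L) = { ')', 'g', ε }

F: nullable alternative(s) F → L; FOLLOW(F) = { $ }
  F → n ; F: FIRST \ {ε} = { 'n' } — disjoint from FOLLOW(F)
  F → L: FIRST \ {ε} = { ')', 'g' } — this is the only nullable alternative, skip

L: nullable alternative(s) L → ε; FOLLOW(L) = { $ }
  L → ε: FIRST \ {ε} = { } — this is the only nullable alternative, skip
  L → ): FIRST \ {ε} = { ')' } — disjoint from FOLLOW(L)
  L → g g: FIRST \ {ε} = { 'g' } — disjoint from FOLLOW(L)

No FIRST/FOLLOW conflicts found.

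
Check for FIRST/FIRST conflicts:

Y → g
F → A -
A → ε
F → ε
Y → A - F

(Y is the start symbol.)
A FIRST/FIRST conflict occurs when two productions N → α and N → β for the same non-terminal have FIRST(α) ∩ FIRST(β) ≠ ∅ (with ε ∈ FIRST of a nullable right-hand side, so two nullable alternatives also conflict).

FIRST sets of the non-terminals at (or reachable through a nullable prefix from) the front of some alternative:
  FIRST(A) = { ε }

Productions for Y:
  Y → g: FIRST = { 'g' }
  Y → A - F: FIRST = { '-' }
Productions for F:
  F → A -: FIRST = { '-' }
  F → ε: FIRST = { ε }
A has only one production, so no FIRST/FIRST conflict is possible there.

All alternatives of each non-terminal have pairwise disjoint FIRST sets.

Answer: No FIRST/FIRST conflicts.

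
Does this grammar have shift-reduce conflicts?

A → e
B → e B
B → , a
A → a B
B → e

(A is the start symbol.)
A shift-reduce conflict occurs when an LR(0) state has both:
  - a complete (reduce) item [A → α .] (dot at the end), and
  - a shift item [B → β . c γ] (dot before a terminal).

Augment with A' → A and build the canonical LR(0) collection (I0 = CLOSURE({[A' → . A]}), then GOTO on every symbol after a dot until no new states appear). It has 9 states:
  I0: { [A → . a B], [A → . e], [A' → . A] }  — shift
  I1: { [A' → A .] }  — accept
  I2: { [A → a . B], [B → . , a], [B → . e B], [B → . e] }  — shift
  I3: { [A → e .] }  — reduce
  I4: { [B → , . a] }  — shift
  I5: { [A → a B .] }  — reduce
  I6: { [B → . , a], [B → . e B], [B → . e], [B → e . B], [B → e .] }  — shift, reduce
  I7: { [B → e B .] }  — reduce
  I8: { [B → , a .] }  — reduce

I6 contains reduce item [B → e .] and shift items [B → . , a], [B → . e], [B → . e B] — shift-reduce conflict.

Answer: Yes — I6: [B → e .] vs [B → . , a]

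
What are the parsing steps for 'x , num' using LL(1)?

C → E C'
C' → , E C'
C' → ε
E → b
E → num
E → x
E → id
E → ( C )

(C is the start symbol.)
LL(1) parsing maintains a stack (initially the start symbol over $) and the input. At each step: if the stack top is a terminal, match it against the current input token; if it is a non-terminal N, replace it with the RHS of M[N, lookahead] (the unique production whose predict set contains the lookahead).

Stack is shown with the top on the left.

Stack     Input      Action
---------------------------
C $       x , num $  output C → E C'
E C' $    x , num $  output E → x
x C' $    x , num $  match 'x'
C' $      , num $    output C' → , E C'
, E C' $  , num $    match ','
E C' $    num $      output E → num
num C' $  num $      match 'num'
C' $      $          output C' → ε
$         $          accept

The string is accepted.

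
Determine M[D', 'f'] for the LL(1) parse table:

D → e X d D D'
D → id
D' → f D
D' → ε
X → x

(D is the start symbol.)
To find M[D', 'f'], we find productions for D' where 'f' is in the predict set (PREDICT(N → α) = (FIRST(α) \ {ε}) ∪ (FOLLOW(N) if α ⇒* ε)).

Relevant sets:
  FOLLOW(D') = { $, 'f' }

D' → f D: PREDICT = { 'f' }
  'f' is in predict set, so this production goes in M[D', 'f']
D' → ε: PREDICT = { $, 'f' }
  'f' is in predict set, so this production goes in M[D', 'f']

M[D', 'f'] = D' → f D, D' → ε  (a multiply-defined cell — the grammar is not LL(1))

Answer: D' → f D, D' → ε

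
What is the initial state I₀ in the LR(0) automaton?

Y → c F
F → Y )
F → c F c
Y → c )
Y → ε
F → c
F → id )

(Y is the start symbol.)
{ [Y → . c )], [Y → . c F], [Y → .], [Y' → . Y] }

First, augment the grammar with Y' → Y
I₀ = CLOSURE({ [Y' → . Y] }):
  [Y' → . Y] has the dot before Y: add [Y → . c F], [Y → . c )], [Y → .]
No further items can be added.

I₀ = { [Y → . c )], [Y → . c F], [Y → .], [Y' → . Y] }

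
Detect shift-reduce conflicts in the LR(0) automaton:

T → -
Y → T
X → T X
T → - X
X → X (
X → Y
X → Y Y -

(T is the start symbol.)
Augment with T' → T and build the canonical LR(0) collection (I0 = CLOSURE({[T' → . T]}), then GOTO on every symbol after a dot until no new states appear). It has 11 states:
  I0: { [T → . - X], [T → . -], [T' → . T] }  — shift
  I1: { [T → - . X], [T → - .], [T → . - X], [T → . -], [X → . T X], [X → . X (], [X → . Y Y -], [X → . Y], [Y → . T] }  — shift, reduce
  I2: { [T' → T .] }  — accept
  I3: { [T → . - X], [T → . -], [X → . T X], [X → . X (], [X → . Y Y -], [X → . Y], [X → T . X], [Y → . T], [Y → T .] }  — shift, reduce
  I4: { [T → - X .], [X → X . (] }  — shift, reduce
  I5: { [T → . - X], [T → . -], [X → Y . Y -], [X → Y .], [Y → . T] }  — shift, reduce
  I6: { [Y → T .] }  — reduce
  I7: { [X → Y Y . -] }  — shift
  I8: { [X → Y Y - .] }  — reduce
  I9: { [X → X ( .] }  — reduce
  I10: { [X → T X .], [X → X . (] }  — shift, reduce

I1 contains reduce item [T → - .] and shift items [T → . -], [T → . - X] — shift-reduce conflict.
I3 contains reduce item [Y → T .] and shift items [T → . -], [T → . - X] — shift-reduce conflict.
I4 contains reduce item [T → - X .] and shift item [X → X . (] — shift-reduce conflict.
I5 contains reduce item [X → Y .] and shift items [T → . -], [T → . - X] — shift-reduce conflict.
I10 contains reduce item [X → T X .] and shift item [X → X . (] — shift-reduce conflict.

Answer: Yes — I1: [T → - .] vs [T → . -]; I3: [Y → T .] vs [T → . -]; I4: [T → - X .] vs [X → X . (]; I5: [X → Y .] vs [T → . -]; I10: [X → T X .] vs [X → X . (]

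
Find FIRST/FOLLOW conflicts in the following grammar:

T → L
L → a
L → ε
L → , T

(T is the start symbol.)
No FIRST/FOLLOW conflicts.

Nullable non-terminals: L, T.

L: nullable alternative(s) L → ε; FOLLOW(L) = { $ }
  L → a: FIRST \ {ε} = { 'a' } — disjoint from FOLLOW(L)
  L → ε: FIRST \ {ε} = { } — this is the only nullable alternative, skip
  L → , T: FIRST \ {ε} = { ',' } — disjoint from FOLLOW(L)
T has a nullable alternative but only one production, so nothing to check.

No FIRST/FOLLOW conflicts found.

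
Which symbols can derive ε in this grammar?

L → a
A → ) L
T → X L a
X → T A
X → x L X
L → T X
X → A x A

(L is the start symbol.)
None

There are no ε-productions, so no non-terminal can derive ε.
No non-terminals are nullable.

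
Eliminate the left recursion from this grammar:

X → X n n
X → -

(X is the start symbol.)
X → - X'
X' → n n X'
X' → ε

X is directly left-recursive. The standard transformation for
  A → A α₁ | ... | A α_m | β₁ | ... | β_n
is
  A  → β₁ A' | ... | β_n A'
  A' → α₁ A' | ... | α_m A' | ε

X → - becomes X → - X'
X → X n n becomes X' → n n X'
Add X' → ε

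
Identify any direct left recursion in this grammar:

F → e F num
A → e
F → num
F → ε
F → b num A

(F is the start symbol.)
No direct left recursion

F → e F num: starts with e
A → e: starts with e
F → num: starts with num
F → ε: starts with ε
F → b num A: starts with b

No direct left recursion found.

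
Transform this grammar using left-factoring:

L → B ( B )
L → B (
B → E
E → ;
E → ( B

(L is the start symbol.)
Left-factoring transforms A → αβ₁ | αβ₂ into A → αA' and A' → β₁ | β₂
(α is the longest common prefix among the alternatives). Repeat until
no nonterminal has two alternatives with a common prefix.

Round 1: L has alternatives sharing prefix 'B ('. Introduce L': L → B ( L'
  Add: L' → B )
  Add: L' → ε

No remaining common prefixes — done.

Resulting grammar:
L → B ( L'
L' → B )
L' → ε
B → E
E → ;
E → ( B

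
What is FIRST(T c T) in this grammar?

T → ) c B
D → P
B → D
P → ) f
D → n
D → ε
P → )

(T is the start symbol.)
{ ')' }

FIRST sets of the non-terminals involved (from the grammar, by fixed-point iteration):
  FIRST(T) = { ')' }

To compute FIRST(T c T), process the symbols left to right:
Symbol T is a non-terminal. Add FIRST(T) \ {ε} = { ')' }
T is not nullable (ε ∉ FIRST(T)), so stop here.
FIRST(T c T) = { ')' }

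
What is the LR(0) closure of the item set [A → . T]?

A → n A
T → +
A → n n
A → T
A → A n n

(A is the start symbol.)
{ [A → . T], [T → . +] }

Start with: [A → . T]
  [A → . T] has the dot before T: add [T → . +]
No further items can be added.

CLOSURE = { [A → . T], [T → . +] }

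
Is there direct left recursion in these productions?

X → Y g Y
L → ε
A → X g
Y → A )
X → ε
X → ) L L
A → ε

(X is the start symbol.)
Direct left recursion occurs when N → N α for some non-terminal N (the right-hand side begins with the left-hand side itself).

X → Y g Y: starts with Y
L → ε: starts with ε
A → X g: starts with X
Y → A ): starts with A
X → ε: starts with ε
X → ) L L: starts with ')'
A → ε: starts with ε

No direct left recursion found.

Answer: No direct left recursion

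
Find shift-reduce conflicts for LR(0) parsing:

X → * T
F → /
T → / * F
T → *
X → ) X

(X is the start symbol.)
No shift-reduce conflicts

A shift-reduce conflict occurs when an LR(0) state has both:
  - a complete (reduce) item [A → α .] (dot at the end), and
  - a shift item [B → β . c γ] (dot before a terminal).

Augment with X' → X and build the canonical LR(0) collection (I0 = CLOSURE({[X' → . X]}), then GOTO on every symbol after a dot until no new states appear). It has 11 states:
  I0: { [X → . ) X], [X → . * T], [X' → . X] }  — shift
  I1: { [X → ) . X], [X → . ) X], [X → . * T] }  — shift
  I2: { [T → . *], [T → . / * F], [X → * . T] }  — shift
  I3: { [X' → X .] }  — accept
  I4: { [T → * .] }  — reduce
  I5: { [T → / . * F] }  — shift
  I6: { [X → * T .] }  — reduce
  I7: { [F → . /], [T → / * . F] }  — shift
  I8: { [F → / .] }  — reduce
  I9: { [T → / * F .] }  — reduce
  I10: { [X → ) X .] }  — reduce

No state contains both a complete item and a shift item.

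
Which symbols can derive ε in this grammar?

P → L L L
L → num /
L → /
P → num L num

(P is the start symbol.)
None

A non-terminal is nullable if it can derive ε (the empty string): either it has an ε-production, or it has a production whose right-hand side consists entirely of nullable non-terminals.

There are no ε-productions, so no non-terminal can derive ε.
No non-terminals are nullable.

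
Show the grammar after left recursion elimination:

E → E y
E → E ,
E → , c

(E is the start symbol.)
E is directly left-recursive. The standard transformation for
  A → A α₁ | ... | A α_m | β₁ | ... | β_n
is
  A  → β₁ A' | ... | β_n A'
  A' → α₁ A' | ... | α_m A' | ε

E → , c becomes E → , c E'
E → E y becomes E' → y E'
E → E , becomes E' → , E'
Add E' → ε

Resulting grammar:
E → , c E'
E' → y E'
E' → , E'
E' → ε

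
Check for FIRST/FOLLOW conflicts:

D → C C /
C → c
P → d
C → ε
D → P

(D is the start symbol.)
Yes. C → c with FOLLOW(C) on { 'c' }

A FIRST/FOLLOW conflict occurs when a non-terminal N has a nullable alternative N → β (β ⇒* ε) and another alternative N → α with FIRST(α) ∩ FOLLOW(N) ≠ ∅: on such a lookahead the parser cannot decide between expanding α and letting N vanish via β.

Nullable non-terminals: C.

C: nullable alternative(s) C → ε; FOLLOW(C) = { '/', 'c' }
  C → c: FIRST \ {ε} = { 'c' } — overlaps FOLLOW(C) on { 'c' }: CONFLICT
  C → ε: FIRST \ {ε} = { } — this is the only nullable alternative, skip

D, P have no nullable alternative, so no FIRST/FOLLOW check is needed there.

So the grammar has 1 FIRST/FOLLOW conflict (marked CONFLICT above).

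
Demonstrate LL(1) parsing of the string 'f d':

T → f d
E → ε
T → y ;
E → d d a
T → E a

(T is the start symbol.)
Stack is shown with the top on the left.

Stack  Input  Action
--------------------
T $    f d $  output T → f d
f d $  f d $  match 'f'
d $    d $    match 'd'
$      $      accept

The string is accepted.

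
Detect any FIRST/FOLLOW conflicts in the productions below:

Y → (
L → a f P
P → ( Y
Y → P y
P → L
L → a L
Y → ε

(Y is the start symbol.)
Nullable non-terminals: Y.
FIRST sets used below: FIRST(P) = { '(', 'a' }

Y: nullable alternative(s) Y → ε; FOLLOW(Y) = { $, 'y' }
  Y → (: FIRST \ {ε} = { '(' } — disjoint from FOLLOW(Y)
  Y → P y: FIRST \ {ε} = { '(', 'a' } — disjoint from FOLLOW(Y)
  Y → ε: FIRST \ {ε} = { } — this is the only nullable alternative, skip

L, P have no nullable alternative, so no FIRST/FOLLOW check is needed there.

No FIRST/FOLLOW conflicts found.

Answer: No FIRST/FOLLOW conflicts.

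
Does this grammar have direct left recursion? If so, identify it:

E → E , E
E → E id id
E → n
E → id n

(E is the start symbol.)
Direct left recursion occurs when N → N α for some non-terminal N (the right-hand side begins with the left-hand side itself).

E → E , E: LEFT RECURSIVE (starts with E)
E → E id id: LEFT RECURSIVE (starts with E)
E → n: starts with n
E → id n: starts with id

The grammar has direct left recursion on: E.

Answer: Yes, E is left-recursive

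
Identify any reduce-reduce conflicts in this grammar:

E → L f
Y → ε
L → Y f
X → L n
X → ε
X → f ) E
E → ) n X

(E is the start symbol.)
Yes — I7: [X → .] vs [Y → .]

A reduce-reduce conflict occurs when an LR(0) state has two complete items [A → α .] and [B → β .] — both call for a reduction, and with no lookahead the parser cannot choose between them.

Augment with E' → E and build the canonical LR(0) collection (I0 = CLOSURE({[E' → . E]}), then GOTO on every symbol after a dot until no new states appear). It has 14 states:
  I0: { [E → . ) n X], [E → . L f], [E' → . E], [L → . Y f], [Y → .] }  — shift, reduce
  I1: { [E → ) . n X] }  — shift
  I2: { [E' → E .] }  — accept
  I3: { [E → L . f] }  — shift
  I4: { [L → Y . f] }  — shift
  I5: { [L → Y f .] }  — reduce
  I6: { [E → L f .] }  — reduce
  I7: { [E → ) n . X], [L → . Y f], [X → . L n], [X → . f ) E], [X → .], [Y → .] }  — shift, 2 reduces
  I8: { [X → L . n] }  — shift
  I9: { [E → ) n X .] }  — reduce
  I10: { [X → f . ) E] }  — shift
  I11: { [E → . ) n X], [E → . L f], [L → . Y f], [X → f ) . E], [Y → .] }  — shift, reduce
  I12: { [X → f ) E .] }  — reduce
  I13: { [X → L n .] }  — reduce

I7 contains complete items [X → .], [Y → .] — reduce-reduce conflict.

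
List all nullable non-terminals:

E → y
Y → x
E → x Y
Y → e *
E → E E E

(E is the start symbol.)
There are no ε-productions, so no non-terminal can derive ε.
No non-terminals are nullable.

Answer: None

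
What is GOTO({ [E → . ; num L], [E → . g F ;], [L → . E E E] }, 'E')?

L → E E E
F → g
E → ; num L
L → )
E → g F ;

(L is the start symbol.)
GOTO(I, 'E') = CLOSURE({ [A → αX.β] : [A → α.Xβ] ∈ I, X = 'E' })

Items with dot before 'E', with the dot advanced:
  [L → . E E E] → [L → E . E E]
Closure of the advanced items:
  [L → E . E E] has the dot before E: add [E → . ; num L], [E → . g F ;]

GOTO = { [E → . ; num L], [E → . g F ;], [L → E . E E] }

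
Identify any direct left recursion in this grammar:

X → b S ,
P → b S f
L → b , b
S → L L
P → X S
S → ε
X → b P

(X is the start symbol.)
No direct left recursion

Direct left recursion occurs when N → N α for some non-terminal N (the right-hand side begins with the left-hand side itself).

X → b S ,: starts with b
P → b S f: starts with b
L → b , b: starts with b
S → L L: starts with L
P → X S: starts with X
S → ε: starts with ε
X → b P: starts with b

No direct left recursion found.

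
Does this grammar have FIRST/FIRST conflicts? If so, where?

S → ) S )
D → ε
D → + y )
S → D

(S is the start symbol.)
No FIRST/FIRST conflicts.

A FIRST/FIRST conflict occurs when two productions N → α and N → β for the same non-terminal have FIRST(α) ∩ FIRST(β) ≠ ∅ (with ε ∈ FIRST of a nullable right-hand side, so two nullable alternatives also conflict).

FIRST sets of the non-terminals at (or reachable through a nullable prefix from) the front of some alternative:
  FIRST(D) = { '+', ε }

Productions for S:
  S → ) S ): FIRST = { ')' }
  S → D: FIRST = { '+', ε }
Productions for D:
  D → ε: FIRST = { ε }
  D → + y ): FIRST = { '+' }

All alternatives of each non-terminal have pairwise disjoint FIRST sets.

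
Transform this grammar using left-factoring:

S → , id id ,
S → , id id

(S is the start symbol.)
Left-factoring transforms A → αβ₁ | αβ₂ into A → αA' and A' → β₁ | β₂
(α is the longest common prefix among the alternatives). Repeat until
no nonterminal has two alternatives with a common prefix.

Round 1: S has alternatives sharing prefix ', id id'. Introduce S': S → , id id S'
  Add: S' → ,
  Add: S' → ε

No remaining common prefixes — done.

Resulting grammar:
S → , id id S'
S' → ,
S' → ε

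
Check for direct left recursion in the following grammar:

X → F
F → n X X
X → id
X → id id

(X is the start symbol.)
Direct left recursion occurs when N → N α for some non-terminal N (the right-hand side begins with the left-hand side itself).

X → F: starts with F
F → n X X: starts with n
X → id: starts with id
X → id id: starts with id

No direct left recursion found.

Answer: No direct left recursion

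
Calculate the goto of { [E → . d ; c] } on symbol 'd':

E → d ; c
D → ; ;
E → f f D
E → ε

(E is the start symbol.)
{ [E → d . ; c] }

GOTO(I, 'd') = CLOSURE({ [A → αX.β] : [A → α.Xβ] ∈ I, X = 'd' })

Items with dot before 'd', with the dot advanced:
  [E → . d ; c] → [E → d . ; c]
Closure adds nothing (no advanced item has the dot before a non-terminal).

GOTO = { [E → d . ; c] }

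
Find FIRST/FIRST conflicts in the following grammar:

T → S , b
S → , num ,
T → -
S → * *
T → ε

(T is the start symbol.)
A FIRST/FIRST conflict occurs when two productions N → α and N → β for the same non-terminal have FIRST(α) ∩ FIRST(β) ≠ ∅ (with ε ∈ FIRST of a nullable right-hand side, so two nullable alternatives also conflict).

FIRST sets of the non-terminals at (or reachable through a nullable prefix from) the front of some alternative:
  FIRST(S) = { '*', ',' }

Productions for T:
  T → S , b: FIRST = { '*', ',' }
  T → -: FIRST = { '-' }
  T → ε: FIRST = { ε }
Productions for S:
  S → , num ,: FIRST = { ',' }
  S → * *: FIRST = { '*' }

All alternatives of each non-terminal have pairwise disjoint FIRST sets.

Answer: No FIRST/FIRST conflicts.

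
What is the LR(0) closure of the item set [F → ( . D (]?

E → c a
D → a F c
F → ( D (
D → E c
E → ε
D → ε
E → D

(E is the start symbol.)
{ [D → . E c], [D → . a F c], [D → .], [E → . D], [E → . c a], [E → .], [F → ( . D (] }

To compute CLOSURE, for each item [A → α.Bβ] where B is a non-terminal, add [B → .γ] for all productions B → γ; repeat for the newly added items until nothing changes.

Start with: [F → ( . D (]
  [F → ( . D (] has the dot before D: add [D → . a F c], [D → . E c], [D → .]
  [D → . E c] has the dot before E: add [E → . c a], [E → .], [E → . D]
No further items can be added.

CLOSURE = { [D → . E c], [D → . a F c], [D → .], [E → . D], [E → . c a], [E → .], [F → ( . D (] }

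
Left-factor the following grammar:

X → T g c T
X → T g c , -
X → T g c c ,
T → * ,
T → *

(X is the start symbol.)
Left-factoring transforms A → αβ₁ | αβ₂ into A → αA' and A' → β₁ | β₂
(α is the longest common prefix among the alternatives). Repeat until
no nonterminal has two alternatives with a common prefix.

Round 1: X has alternatives sharing prefix 'T g c'. Introduce X': X → T g c X'
  Add: X' → T
  Add: X' → , -
  Add: X' → c ,

Round 2: T has alternatives sharing prefix '*'. Introduce T': T → * T'
  Add: T' → ,
  Add: T' → ε

No remaining common prefixes — done.

Resulting grammar:
X → T g c X'
X' → T
X' → , -
X' → c ,
T → * T'
T' → ,
T' → ε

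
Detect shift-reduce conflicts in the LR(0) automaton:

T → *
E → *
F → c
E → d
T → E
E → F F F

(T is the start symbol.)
A shift-reduce conflict occurs when an LR(0) state has both:
  - a complete (reduce) item [A → α .] (dot at the end), and
  - a shift item [B → β . c γ] (dot before a terminal).

Augment with T' → T and build the canonical LR(0) collection (I0 = CLOSURE({[T' → . T]}), then GOTO on every symbol after a dot until no new states appear). It has 9 states:
  I0: { [E → . *], [E → . F F F], [E → . d], [F → . c], [T → . *], [T → . E], [T' → . T] }  — shift
  I1: { [E → * .], [T → * .] }  — 2 reduces
  I2: { [T → E .] }  — reduce
  I3: { [E → F . F F], [F → . c] }  — shift
  I4: { [T' → T .] }  — accept
  I5: { [F → c .] }  — reduce
  I6: { [E → d .] }  — reduce
  I7: { [E → F F . F], [F → . c] }  — shift
  I8: { [E → F F F .] }  — reduce

No state contains both a complete item and a shift item.

Answer: No shift-reduce conflicts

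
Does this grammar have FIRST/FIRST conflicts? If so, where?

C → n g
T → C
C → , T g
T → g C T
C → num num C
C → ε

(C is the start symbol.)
No FIRST/FIRST conflicts.

A FIRST/FIRST conflict occurs when two productions N → α and N → β for the same non-terminal have FIRST(α) ∩ FIRST(β) ≠ ∅ (with ε ∈ FIRST of a nullable right-hand side, so two nullable alternatives also conflict).

FIRST sets of the non-terminals at (or reachable through a nullable prefix from) the front of some alternative:
  FIRST(C) = { ',', 'n', 'num', ε }

Productions for C:
  C → n g: FIRST = { 'n' }
  C → , T g: FIRST = { ',' }
  C → num num C: FIRST = { 'num' }
  C → ε: FIRST = { ε }
Productions for T:
  T → C: FIRST = { ',', 'n', 'num', ε }
  T → g C T: FIRST = { 'g' }

All alternatives of each non-terminal have pairwise disjoint FIRST sets.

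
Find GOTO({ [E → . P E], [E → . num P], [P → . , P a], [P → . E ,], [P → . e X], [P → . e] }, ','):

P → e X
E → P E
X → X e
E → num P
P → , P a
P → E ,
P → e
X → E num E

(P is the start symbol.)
GOTO(I, ',') = CLOSURE({ [A → αX.β] : [A → α.Xβ] ∈ I, X = ',' })

Items with dot before ',', with the dot advanced:
  [P → . , P a] → [P → , . P a]
Closure of the advanced items:
  [P → , . P a] has the dot before P: add [P → . e X], [P → . , P a], [P → . E ,], [P → . e]
  [P → . E ,] has the dot before E: add [E → . P E], [E → . num P]

GOTO = { [E → . P E], [E → . num P], [P → , . P a], [P → . , P a], [P → . E ,], [P → . e X], [P → . e] }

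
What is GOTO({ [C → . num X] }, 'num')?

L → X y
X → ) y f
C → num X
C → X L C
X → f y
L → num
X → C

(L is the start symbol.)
GOTO(I, 'num') = CLOSURE({ [A → αX.β] : [A → α.Xβ] ∈ I, X = 'num' })

Items with dot before 'num', with the dot advanced:
  [C → . num X] → [C → num . X]
Closure of the advanced items:
  [C → num . X] has the dot before X: add [X → . ) y f], [X → . f y], [X → . C]
  [X → . C] has the dot before C: add [C → . num X], [C → . X L C]

GOTO = { [C → . X L C], [C → . num X], [C → num . X], [X → . ) y f], [X → . C], [X → . f y] }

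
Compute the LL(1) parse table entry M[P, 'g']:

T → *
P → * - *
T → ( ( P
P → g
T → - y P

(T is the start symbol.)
P → g

To find M[P, 'g'], we find productions for P where 'g' is in the predict set (PREDICT(N → α) = (FIRST(α) \ {ε}) ∪ (FOLLOW(N) if α ⇒* ε)).

P → * - *: PREDICT = { '*' }
P → g: PREDICT = { 'g' }
  'g' is in predict set, so this production goes in M[P, 'g']

M[P, 'g'] = P → g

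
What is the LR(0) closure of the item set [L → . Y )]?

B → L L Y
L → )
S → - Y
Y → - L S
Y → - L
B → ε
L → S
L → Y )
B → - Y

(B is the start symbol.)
Start with: [L → . Y )]
  [L → . Y )] has the dot before Y: add [Y → . - L S], [Y → . - L]
No further items can be added.

CLOSURE = { [L → . Y )], [Y → . - L S], [Y → . - L] }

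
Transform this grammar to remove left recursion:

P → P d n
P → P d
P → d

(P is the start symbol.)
P → d P'
P' → d n P'
P' → d P'
P' → ε

P is directly left-recursive. The standard transformation for
  A → A α₁ | ... | A α_m | β₁ | ... | β_n
is
  A  → β₁ A' | ... | β_n A'
  A' → α₁ A' | ... | α_m A' | ε

P → d becomes P → d P'
P → P d n becomes P' → d n P'
P → P d becomes P' → d P'
Add P' → ε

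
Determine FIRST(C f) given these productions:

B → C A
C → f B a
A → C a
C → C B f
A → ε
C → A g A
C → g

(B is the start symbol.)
{ 'f', 'g' }

FIRST sets of the non-terminals involved (from the grammar, by fixed-point iteration):
  FIRST(C) = { 'f', 'g' }

To compute FIRST(C f), process the symbols left to right:
Symbol C is a non-terminal. Add FIRST(C) \ {ε} = { 'f', 'g' }
C is not nullable (ε ∉ FIRST(C)), so stop here.
FIRST(C f) = { 'f', 'g' }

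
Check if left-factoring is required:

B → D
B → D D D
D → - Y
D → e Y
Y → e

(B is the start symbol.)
Yes, B has productions with common prefix 'D'

Left-factoring is needed when two productions for the same non-terminal
share a common prefix on the right-hand side.

Productions for B:
  B → D
  B → D D D
Productions for D:
  D → - Y
  D → e Y

Found common prefix 'D' in productions for B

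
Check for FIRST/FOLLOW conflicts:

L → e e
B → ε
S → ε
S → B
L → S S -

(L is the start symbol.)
A FIRST/FOLLOW conflict occurs when a non-terminal N has a nullable alternative N → β (β ⇒* ε) and another alternative N → α with FIRST(α) ∩ FOLLOW(N) ≠ ∅: on such a lookahead the parser cannot decide between expanding α and letting N vanish via β.

Nullable non-terminals: B, S.
FIRST sets used below: FIRST(B) = { ε }
B has a nullable alternative but only one production, so nothing to check.

S: nullable alternative(s) S → ε, S → B; FOLLOW(S) = { '-' }
  S → ε: FIRST \ {ε} = { } — disjoint from FOLLOW(S)
  S → B: FIRST \ {ε} = { } — disjoint from FOLLOW(S)

L has no nullable alternative, so no FIRST/FOLLOW check is needed there.

No FIRST/FOLLOW conflicts found.

Answer: No FIRST/FOLLOW conflicts.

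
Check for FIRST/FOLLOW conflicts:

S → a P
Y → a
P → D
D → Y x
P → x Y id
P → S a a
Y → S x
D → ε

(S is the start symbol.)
A FIRST/FOLLOW conflict occurs when a non-terminal N has a nullable alternative N → β (β ⇒* ε) and another alternative N → α with FIRST(α) ∩ FOLLOW(N) ≠ ∅: on such a lookahead the parser cannot decide between expanding α and letting N vanish via β.

Nullable non-terminals: D, P.
FIRST sets used below: FIRST(Y) = { 'a' }, FIRST(D) = { 'a', ε }, FIRST(S) = { 'a' }

D: nullable alternative(s) D → ε; FOLLOW(D) = { $, 'a', 'x' }
  D → Y x: FIRST \ {ε} = { 'a' } — overlaps FOLLOW(D) on { 'a' }: CONFLICT
  D → ε: FIRST \ {ε} = { } — this is the only nullable alternative, skip

P: nullable alternative(s) P → D; FOLLOW(P) = { $, 'a', 'x' }
  P → D: FIRST \ {ε} = { 'a' } — this is the only nullable alternative, skip
  P → x Y id: FIRST \ {ε} = { 'x' } — overlaps FOLLOW(P) on { 'x' }: CONFLICT
  P → S a a: FIRST \ {ε} = { 'a' } — overlaps FOLLOW(P) on { 'a' }: CONFLICT

S, Y have no nullable alternative, so no FIRST/FOLLOW check is needed there.

So the grammar has 3 FIRST/FOLLOW conflicts (marked CONFLICT above).

Answer: Yes. P → x Y id with FOLLOW(P) on { 'x' }; P → S a a with FOLLOW(P) on { 'a' }; D → Y x with FOLLOW(D) on { 'a' }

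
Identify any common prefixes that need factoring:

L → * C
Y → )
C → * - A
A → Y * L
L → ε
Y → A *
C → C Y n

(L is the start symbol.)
Left-factoring is needed when two productions for the same non-terminal
share a common prefix on the right-hand side.

Productions for L:
  L → * C
  L → ε
Productions for Y:
  Y → )
  Y → A *
Productions for C:
  C → * - A
  C → C Y n

No common prefixes found.

Answer: No, left-factoring is not needed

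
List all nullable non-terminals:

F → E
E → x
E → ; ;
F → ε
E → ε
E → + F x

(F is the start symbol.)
A non-terminal is nullable if it can derive ε (the empty string): either it has an ε-production, or it has a production whose right-hand side consists entirely of nullable non-terminals.

ε-productions: F → ε, E → ε
So F, E are immediately nullable.
Every non-terminal is now nullable.
Nullable = { 'E', 'F' }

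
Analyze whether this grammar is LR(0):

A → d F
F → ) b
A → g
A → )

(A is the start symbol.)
Yes, the grammar is LR(0)

A grammar is LR(0) if no state in the canonical LR(0) collection has:
  - both a shift item (dot before a terminal) and a complete item (shift-reduce conflict), or
  - two or more complete items (reduce-reduce conflict; the accept item [A' → A .] counts as a complete item here).

Augment with A' → A and build the canonical LR(0) collection (I0 = CLOSURE({[A' → . A]}), then GOTO on every symbol after a dot until no new states appear). It has 8 states:
  I0: { [A → . )], [A → . d F], [A → . g], [A' → . A] }  — shift
  I1: { [A → ) .] }  — reduce
  I2: { [A' → A .] }  — accept
  I3: { [A → d . F], [F → . ) b] }  — shift
  I4: { [A → g .] }  — reduce
  I5: { [F → ) . b] }  — shift
  I6: { [A → d F .] }  — reduce
  I7: { [F → ) b .] }  — reduce

Every state is either a pure shift/goto state or contains exactly one complete item and nothing to shift — no conflicts. The grammar is LR(0).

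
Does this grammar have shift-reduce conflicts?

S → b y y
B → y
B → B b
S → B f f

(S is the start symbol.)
No shift-reduce conflicts

Augment with S' → S and build the canonical LR(0) collection (I0 = CLOSURE({[S' → . S]}), then GOTO on every symbol after a dot until no new states appear). It has 10 states:
  I0: { [B → . B b], [B → . y], [S → . B f f], [S → . b y y], [S' → . S] }  — shift
  I1: { [B → B . b], [S → B . f f] }  — shift
  I2: { [S' → S .] }  — accept
  I3: { [S → b . y y] }  — shift
  I4: { [B → y .] }  — reduce
  I5: { [S → b y . y] }  — shift
  I6: { [S → b y y .] }  — reduce
  I7: { [B → B b .] }  — reduce
  I8: { [S → B f . f] }  — shift
  I9: { [S → B f f .] }  — reduce

No state contains both a complete item and a shift item.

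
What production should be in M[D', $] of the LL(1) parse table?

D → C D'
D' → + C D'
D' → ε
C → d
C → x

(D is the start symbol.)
To find M[D', $], we find productions for D' where $ is in the predict set (PREDICT(N → α) = (FIRST(α) \ {ε}) ∪ (FOLLOW(N) if α ⇒* ε)).

Relevant sets:
  FOLLOW(D') = { $ }

D' → + C D': PREDICT = { '+' }
D' → ε: PREDICT = { $ }
  $ is in predict set, so this production goes in M[D', $]

M[D', $] = D' → ε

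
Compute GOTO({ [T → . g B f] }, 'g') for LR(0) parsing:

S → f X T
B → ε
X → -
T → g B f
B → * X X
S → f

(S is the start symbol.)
{ [B → . * X X], [B → .], [T → g . B f] }

GOTO(I, 'g') = CLOSURE({ [A → αX.β] : [A → α.Xβ] ∈ I, X = 'g' })

Items with dot before 'g', with the dot advanced:
  [T → . g B f] → [T → g . B f]
Closure of the advanced items:
  [T → g . B f] has the dot before B: add [B → .], [B → . * X X]

GOTO = { [B → . * X X], [B → .], [T → g . B f] }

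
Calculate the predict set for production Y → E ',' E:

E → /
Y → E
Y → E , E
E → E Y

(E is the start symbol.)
{ '/' }

PREDICT(Y → E ',' E) = (FIRST(RHS) \ {ε}) ∪ (FOLLOW(Y) if ε ∈ FIRST(RHS), i.e. RHS ⇒* ε)
FIRST(E) = { '/' }
FIRST(E ',' E) = { '/' }
ε ∉ FIRST(E ',' E), so FOLLOW(Y) is not added.
PREDICT(Y → E ',' E) = { '/' }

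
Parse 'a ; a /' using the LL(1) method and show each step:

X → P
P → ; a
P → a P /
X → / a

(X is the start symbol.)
LL(1) parsing maintains a stack (initially the start symbol over $) and the input. At each step: if the stack top is a terminal, match it against the current input token; if it is a non-terminal N, replace it with the RHS of M[N, lookahead] (the unique production whose predict set contains the lookahead).

Stack is shown with the top on the left.

Stack    Input      Action
--------------------------
X $      a ; a / $  output X → P
P $      a ; a / $  output P → a P /
a P / $  a ; a / $  match 'a'
P / $    ; a / $    output P → ; a
; a / $  ; a / $    match ';'
a / $    a / $      match 'a'
/ $      / $        match '/'
$        $          accept

The string is accepted.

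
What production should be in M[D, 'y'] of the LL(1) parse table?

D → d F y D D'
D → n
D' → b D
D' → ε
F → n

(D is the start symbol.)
Empty (error entry)

To find M[D, 'y'], we find productions for D where 'y' is in the predict set (PREDICT(N → α) = (FIRST(α) \ {ε}) ∪ (FOLLOW(N) if α ⇒* ε)).

D → d F y D D': PREDICT = { 'd' }
D → n: PREDICT = { 'n' }

M[D, 'y'] is empty (no production applies)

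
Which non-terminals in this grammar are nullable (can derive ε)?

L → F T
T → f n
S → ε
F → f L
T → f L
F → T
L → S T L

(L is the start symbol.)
A non-terminal is nullable if it can derive ε (the empty string): either it has an ε-production, or it has a production whose right-hand side consists entirely of nullable non-terminals.

ε-productions: S → ε
So S is immediately nullable.
No further non-terminal can be added: every production for the remaining non-terminals contains a terminal or a non-nullable non-terminal.
Nullable = { 'S' }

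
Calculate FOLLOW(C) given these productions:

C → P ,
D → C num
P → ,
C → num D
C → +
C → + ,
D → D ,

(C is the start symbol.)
C is the start symbol, so $ ∈ FOLLOW(C).
In D → C num: C is followed by num, add FIRST(num) \ {ε} = { 'num' }

Taking the union: FOLLOW(C) = { $, 'num' }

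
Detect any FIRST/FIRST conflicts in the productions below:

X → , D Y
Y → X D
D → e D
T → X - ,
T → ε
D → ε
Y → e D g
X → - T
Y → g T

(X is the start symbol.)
No FIRST/FIRST conflicts.

A FIRST/FIRST conflict occurs when two productions N → α and N → β for the same non-terminal have FIRST(α) ∩ FIRST(β) ≠ ∅ (with ε ∈ FIRST of a nullable right-hand side, so two nullable alternatives also conflict).

FIRST sets of the non-terminals at (or reachable through a nullable prefix from) the front of some alternative:
  FIRST(X) = { ',', '-' }

Productions for X:
  X → , D Y: FIRST = { ',' }
  X → - T: FIRST = { '-' }
Productions for Y:
  Y → X D: FIRST = { ',', '-' }
  Y → e D g: FIRST = { 'e' }
  Y → g T: FIRST = { 'g' }
Productions for D:
  D → e D: FIRST = { 'e' }
  D → ε: FIRST = { ε }
Productions for T:
  T → X - ,: FIRST = { ',', '-' }
  T → ε: FIRST = { ε }

All alternatives of each non-terminal have pairwise disjoint FIRST sets.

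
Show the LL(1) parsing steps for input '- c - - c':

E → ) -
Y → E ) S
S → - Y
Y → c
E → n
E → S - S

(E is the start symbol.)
Stack is shown with the top on the left.

Stack      Input        Action
------------------------------
E $        - c - - c $  output E → S - S
S - S $    - c - - c $  output S → - Y
- Y - S $  - c - - c $  match '-'
Y - S $    c - - c $    output Y → c
c - S $    c - - c $    match 'c'
- S $      - - c $      match '-'
S $        - c $        output S → - Y
- Y $      - c $        match '-'
Y $        c $          output Y → c
c $        c $          match 'c'
$          $            accept

The string is accepted.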